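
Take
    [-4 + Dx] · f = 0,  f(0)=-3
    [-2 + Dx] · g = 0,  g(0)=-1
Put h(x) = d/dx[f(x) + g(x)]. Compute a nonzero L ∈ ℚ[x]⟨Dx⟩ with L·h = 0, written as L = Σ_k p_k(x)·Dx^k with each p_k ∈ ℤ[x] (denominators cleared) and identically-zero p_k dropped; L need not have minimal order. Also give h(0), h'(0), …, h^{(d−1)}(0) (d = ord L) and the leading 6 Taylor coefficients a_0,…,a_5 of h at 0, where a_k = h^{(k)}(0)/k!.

L = 8 - 6·Dx + Dx^2  (order 2).
h: a_k = -14, -52, -100, -392/3, -388/3, -1544/15, …
ICs: h(0) = -14, h′(0) = -52.

f: a_k = -3, -12, -24, -32, -32, -128/5, …
g: a_k = -1, -2, -2, -4/3, -2/3, -4/15, …
f+g: L₀ = lclm(L_f,L_g), ord ≤ 1+1.
h=h₀': d/dx-closure on L₀ ⇒ L.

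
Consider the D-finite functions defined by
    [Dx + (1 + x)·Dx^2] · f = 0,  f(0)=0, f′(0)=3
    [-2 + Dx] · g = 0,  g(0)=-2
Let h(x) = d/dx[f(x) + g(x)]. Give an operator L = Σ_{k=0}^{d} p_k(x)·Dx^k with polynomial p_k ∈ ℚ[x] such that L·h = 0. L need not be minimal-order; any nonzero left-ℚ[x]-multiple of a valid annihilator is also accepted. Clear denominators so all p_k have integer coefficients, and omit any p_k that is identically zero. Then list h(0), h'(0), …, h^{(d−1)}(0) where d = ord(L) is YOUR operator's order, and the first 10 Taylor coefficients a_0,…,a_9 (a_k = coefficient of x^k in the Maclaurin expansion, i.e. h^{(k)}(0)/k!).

L = (-8 - 4·x) + (-2 - 8·x - 4·x^2)·Dx + (3 + 5·x + 2·x^2)·Dx^2  (order 2).
h: a_k = -1, -11, -5, -25/3, 1/3, -61/15, 119/45, -977/315, 937/315, -8521/2835, …
ICs: h(0) = -1, h′(0) = -11.

f: a_k = 0, 3, -3/2, 1, -3/4, 3/5, -1/2, 3/7, -3/8, 1/3, …
g: a_k = -2, -4, -4, -8/3, -4/3, -8/15, -8/45, -16/315, -4/315, -8/2835, …
Sum ⇒ L₀ = lclm(L_f,L_g) in ℚ(x)⟨Dx⟩.
h=h₀': d/dx-closure on L₀ ⇒ L.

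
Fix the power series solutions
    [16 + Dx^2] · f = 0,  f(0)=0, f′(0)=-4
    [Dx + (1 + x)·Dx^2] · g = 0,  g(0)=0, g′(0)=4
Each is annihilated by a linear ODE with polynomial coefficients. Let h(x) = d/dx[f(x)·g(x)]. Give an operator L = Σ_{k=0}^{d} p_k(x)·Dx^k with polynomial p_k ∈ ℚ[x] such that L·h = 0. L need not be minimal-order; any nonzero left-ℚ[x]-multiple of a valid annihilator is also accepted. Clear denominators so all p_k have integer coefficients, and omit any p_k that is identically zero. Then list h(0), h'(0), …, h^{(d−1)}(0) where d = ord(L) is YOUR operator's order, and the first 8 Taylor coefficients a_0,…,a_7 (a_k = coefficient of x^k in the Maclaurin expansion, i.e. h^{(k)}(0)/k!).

f: a_k = 0, -4, 0, 32/3, 0, -128/15, 0, 1024/315, …
g: a_k = 0, 4, -2, 4/3, -1, 4/5, -2/3, 4/7, …
f·g: L₀ = L_f ⊗_s L_g, ord ≤ 2·2.
Differentiate: ansatz ord ≤ ord L₀ ⇒ L.
L = (96160 + 647168·x + 1757184·x^2 + 2482176·x^3 + 1931264·x^4 + 786432·x^5 + 131072·x^6) + (13728 + 74144·x + 156160·x^2 + 161280·x^3 + 81920·x^4 + 16384·x^5)·Dx + (13546 + 87008·x + 228848·x^2 + 316416·x^3 + 242944·x^4 + 98304·x^5 + 16384·x^6)·Dx^2 + (858 + 4634·x + 9760·x^2 + 10080·x^3 + 5120·x^4 + 1024·x^5)·Dx^3 + (471 + 2910·x + 7439·x^2 + 10080·x^3 + 7640·x^4 + 3072·x^5 + 512·x^6)·Dx^4  (order 4).
h: a_k = 0, -32, 24, 448/3, -260/3, -416/3, 952/15, 3968/63, …
ICs: h(0) = 0, h′(0) = -32, h′′(0) = 48, h′′′(0) = 896.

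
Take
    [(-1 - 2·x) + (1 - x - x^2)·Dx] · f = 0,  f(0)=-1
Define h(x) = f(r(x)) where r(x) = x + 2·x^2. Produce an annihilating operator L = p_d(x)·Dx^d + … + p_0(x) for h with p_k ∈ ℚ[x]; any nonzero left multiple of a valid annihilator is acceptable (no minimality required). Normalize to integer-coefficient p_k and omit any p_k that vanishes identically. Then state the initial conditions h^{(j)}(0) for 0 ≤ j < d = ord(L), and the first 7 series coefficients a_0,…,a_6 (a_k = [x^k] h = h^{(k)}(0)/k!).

L = (1 + 6·x + 12·x^2 + 16·x^3) + (-1 + x + 3·x^2 + 4·x^3 + 4·x^4)·Dx  (order 1).
h: a_k = -1, -1, -4, -11, -31, -84, -237, …
ICs: h(0) = -1.

f: a_k = -1, -1, -2, -3, -5, -8, -13, …
Substitute x→r, Dx→(1/r')Dx; clear ⇒ L₀.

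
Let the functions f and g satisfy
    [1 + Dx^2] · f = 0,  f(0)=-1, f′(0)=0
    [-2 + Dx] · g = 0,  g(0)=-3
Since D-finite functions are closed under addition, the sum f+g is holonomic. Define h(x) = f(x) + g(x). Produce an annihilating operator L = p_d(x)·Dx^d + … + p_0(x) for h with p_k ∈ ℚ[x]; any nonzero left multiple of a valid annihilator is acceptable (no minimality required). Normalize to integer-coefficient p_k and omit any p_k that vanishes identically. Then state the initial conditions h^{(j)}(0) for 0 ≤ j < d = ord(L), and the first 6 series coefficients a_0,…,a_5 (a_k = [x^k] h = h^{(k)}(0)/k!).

L = -2 + Dx - 2·Dx^2 + Dx^3  (order 3).
h: a_k = -4, -6, -11/2, -4, -49/24, -4/5, …
ICs: h(0) = -4, h′(0) = -6, h′′(0) = -11.

f: a_k = -1, 0, 1/2, 0, -1/24, 0, …
g: a_k = -3, -6, -6, -4, -2, -4/5, …
h₀=f+g: left-lcm gives L₀, ord ≤ 3.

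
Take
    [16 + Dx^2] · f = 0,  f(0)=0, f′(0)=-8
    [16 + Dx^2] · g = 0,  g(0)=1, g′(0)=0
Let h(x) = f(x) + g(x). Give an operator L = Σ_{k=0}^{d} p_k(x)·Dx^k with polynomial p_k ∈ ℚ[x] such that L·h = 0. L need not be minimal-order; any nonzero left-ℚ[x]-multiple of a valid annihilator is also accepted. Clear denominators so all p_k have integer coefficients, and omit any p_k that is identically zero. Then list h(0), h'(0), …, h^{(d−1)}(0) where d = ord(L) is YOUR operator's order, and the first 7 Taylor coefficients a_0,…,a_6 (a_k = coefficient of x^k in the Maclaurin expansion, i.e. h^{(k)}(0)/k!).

f: a_k = 0, -8, 0, 64/3, 0, -256/15, 0, …
g: a_k = 1, 0, -8, 0, 32/3, 0, -256/45, …
h₀=f+g: left-lcm gives L₀, ord ≤ 4.
L = 16 + Dx^2  (order 2).
h: a_k = 1, -8, -8, 64/3, 32/3, -256/15, -256/45, …
ICs: h(0) = 1, h′(0) = -8.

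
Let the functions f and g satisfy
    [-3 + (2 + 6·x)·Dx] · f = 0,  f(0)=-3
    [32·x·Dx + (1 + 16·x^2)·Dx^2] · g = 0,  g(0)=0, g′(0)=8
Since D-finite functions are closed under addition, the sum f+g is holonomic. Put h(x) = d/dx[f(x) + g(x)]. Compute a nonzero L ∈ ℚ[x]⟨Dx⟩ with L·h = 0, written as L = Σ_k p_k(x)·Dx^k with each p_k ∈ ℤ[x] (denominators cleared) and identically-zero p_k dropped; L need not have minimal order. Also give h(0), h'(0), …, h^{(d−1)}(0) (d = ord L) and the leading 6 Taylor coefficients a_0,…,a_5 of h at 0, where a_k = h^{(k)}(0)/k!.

L = (-192 - 1440·x + 9216·x^2 + 13824·x^3) + (-155 - 768·x + 4128·x^2 + 36864·x^3 + 48384·x^4)·Dx + (-6 + 110·x + 576·x^2 + 2624·x^3 + 10752·x^4 + 13824·x^5)·Dx^2  (order 2).
h: a_k = 7/2, 27/4, -2291/16, 1215/32, 498773/256, 137781/512, …
ICs: h(0) = 7/2, h′(0) = 27/4.

f: a_k = -3, -9/2, 27/8, -81/16, 1215/128, -5103/256, …
g: a_k = 0, 8, 0, -128/3, 0, 2048/5, …
L₀ := lclm(L_f,L_g); ord L₀ ≤ 1+2.
h₀' ⇒ L via d/dx closure of L₀.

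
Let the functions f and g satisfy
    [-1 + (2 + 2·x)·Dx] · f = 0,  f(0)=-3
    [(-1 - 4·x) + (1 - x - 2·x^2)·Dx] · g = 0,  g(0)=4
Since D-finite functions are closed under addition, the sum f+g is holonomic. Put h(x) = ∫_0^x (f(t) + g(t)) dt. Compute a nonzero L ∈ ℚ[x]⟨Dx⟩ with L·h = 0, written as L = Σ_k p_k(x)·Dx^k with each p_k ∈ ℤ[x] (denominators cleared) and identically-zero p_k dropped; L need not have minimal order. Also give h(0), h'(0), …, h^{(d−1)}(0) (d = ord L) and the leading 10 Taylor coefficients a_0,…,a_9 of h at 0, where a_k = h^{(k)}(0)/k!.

L = (13 + 26·x + 40·x^2)·Dx + (-25 - 69·x - 144·x^2 - 100·x^3)·Dx^2 + (2 + 20·x - 6·x^2 - 64·x^3 - 40·x^4)·Dx^3  (order 3).
h: a_k = 0, 1, 5/4, 33/8, 317/64, 5647/640, 7161/512, 176191/7168, 696221/16384, 2490511/32768, …
ICs: h(0) = 0, h′(0) = 1, h′′(0) = 5/2.

f: a_k = -3, -3/2, 3/8, -3/16, 15/128, -21/256, 63/1024, -99/2048, 1287/32768, -2145/65536, …
g: a_k = 4, 4, 12, 20, 44, 84, 172, 340, 684, 1364, …
f+g: L₀ = lclm(L_f,L_g), ord ≤ 1+1.
h=∫h₀ ⇒ L = L₀·Dx.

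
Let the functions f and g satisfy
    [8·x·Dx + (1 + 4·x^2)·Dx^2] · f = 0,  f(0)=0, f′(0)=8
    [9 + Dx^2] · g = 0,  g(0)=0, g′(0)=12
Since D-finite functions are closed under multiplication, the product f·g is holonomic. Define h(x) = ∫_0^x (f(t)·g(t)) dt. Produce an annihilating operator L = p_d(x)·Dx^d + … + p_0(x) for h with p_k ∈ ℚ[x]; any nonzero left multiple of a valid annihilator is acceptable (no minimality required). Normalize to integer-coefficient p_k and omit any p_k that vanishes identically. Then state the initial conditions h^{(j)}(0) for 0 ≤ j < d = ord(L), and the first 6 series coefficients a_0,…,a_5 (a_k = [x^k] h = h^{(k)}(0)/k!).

L = (2925 + 31536·x^2 + 95904·x^4 + 186624·x^6 + 186624·x^8)·Dx + (2448·x + 20160·x^3 + 62208·x^5 + 82944·x^7)·Dx^2 + (442 + 5088·x^2 + 19008·x^4 + 41472·x^6 + 41472·x^8)·Dx^3 + (272·x + 2240·x^3 + 6912·x^5 + 9216·x^7)·Dx^4 + (13 + 176·x^2 + 928·x^4 + 2304·x^6 + 2304·x^8)·Dx^5  (order 5).
h: a_k = 0, 0, 0, 32, 0, -272/5, …
ICs: h(0) = 0, h′(0) = 0, h′′(0) = 0, h′′′(0) = 192, h′′′′(0) = 0.

f: a_k = 0, 8, 0, -32/3, 0, 128/5, …
g: a_k = 0, 12, 0, -18, 0, 81/10, …
L₀ := L_f ⊗_s L_g (sym. prod.), ord ≤ 4.
h=∫₀ˣh₀: take L = L₀·Dx.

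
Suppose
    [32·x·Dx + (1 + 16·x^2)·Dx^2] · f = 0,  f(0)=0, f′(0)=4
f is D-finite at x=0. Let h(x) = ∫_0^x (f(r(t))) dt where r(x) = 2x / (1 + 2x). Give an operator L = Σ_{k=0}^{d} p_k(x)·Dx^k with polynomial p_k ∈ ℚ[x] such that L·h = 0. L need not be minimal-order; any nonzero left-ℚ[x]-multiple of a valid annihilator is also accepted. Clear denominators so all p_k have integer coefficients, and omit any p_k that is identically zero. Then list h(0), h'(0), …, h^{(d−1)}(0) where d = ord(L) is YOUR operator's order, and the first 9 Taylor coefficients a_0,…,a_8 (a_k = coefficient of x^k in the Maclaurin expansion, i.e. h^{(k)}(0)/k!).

f: a_k = 0, 4, 0, -64/3, 0, 1024/5, 0, -16384/7, 0, …
Change of var in L_f (x↦r) gives L₀.
∫: right-multiply L₀ by Dx.
L = (4 + 136·x)·Dx^2 + (1 + 4·x + 68·x^2)·Dx^3  (order 3).
h: a_k = 0, 0, 4, -16/3, -104/3, 192, 6464/15, -156416/21, 46528/7, …
ICs: h(0) = 0, h′(0) = 0, h′′(0) = 8.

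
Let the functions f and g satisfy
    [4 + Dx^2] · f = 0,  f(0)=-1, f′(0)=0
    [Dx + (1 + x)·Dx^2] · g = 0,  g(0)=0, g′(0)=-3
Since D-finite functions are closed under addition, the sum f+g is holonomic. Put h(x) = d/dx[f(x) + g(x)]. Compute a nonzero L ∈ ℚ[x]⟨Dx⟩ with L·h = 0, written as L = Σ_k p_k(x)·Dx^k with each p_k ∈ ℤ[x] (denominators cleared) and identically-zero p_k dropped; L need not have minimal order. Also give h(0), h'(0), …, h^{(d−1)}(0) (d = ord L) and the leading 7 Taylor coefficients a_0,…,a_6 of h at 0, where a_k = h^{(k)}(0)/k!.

L = (20 + 16·x + 8·x^2) + (12 + 28·x + 24·x^2 + 8·x^3)·Dx + (5 + 4·x + 2·x^2)·Dx^2 + (3 + 7·x + 6·x^2 + 2·x^3)·Dx^3  (order 3).
h: a_k = -3, 7, -3, 1/3, -3, 53/15, -3, …
ICs: h(0) = -3, h′(0) = 7, h′′(0) = -6.

f: a_k = -1, 0, 2, 0, -2/3, 0, 4/45, …
g: a_k = 0, -3, 3/2, -1, 3/4, -3/5, 1/2, …
Weyl lclm of L_f,L_g ⇒ L₀ (ord ≤ 4).
h₀' ⇒ L via d/dx closure of L₀.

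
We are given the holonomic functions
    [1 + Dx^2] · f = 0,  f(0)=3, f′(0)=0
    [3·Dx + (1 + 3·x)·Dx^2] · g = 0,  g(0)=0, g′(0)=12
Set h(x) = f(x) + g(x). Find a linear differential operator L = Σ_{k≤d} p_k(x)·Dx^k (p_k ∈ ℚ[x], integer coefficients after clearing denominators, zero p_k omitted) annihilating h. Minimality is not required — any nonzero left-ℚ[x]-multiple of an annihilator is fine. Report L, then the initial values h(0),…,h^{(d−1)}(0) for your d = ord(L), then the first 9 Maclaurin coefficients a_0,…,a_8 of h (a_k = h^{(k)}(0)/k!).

f: a_k = 3, 0, -3/2, 0, 1/8, 0, -1/240, 0, 1/13440, …
g: a_k = 0, 12, -18, 36, -81, 972/5, -486, 8748/7, -6561/2, …
Weyl lclm of L_f,L_g ⇒ L₀ (ord ≤ 4).
L = (165 + 18·x + 27·x^2)·Dx + (19 + 63·x + 27·x^2 + 27·x^3)·Dx^2 + (165 + 18·x + 27·x^2)·Dx^3 + (19 + 63·x + 27·x^2 + 27·x^3)·Dx^4  (order 4).
h: a_k = 3, 12, -39/2, 36, -647/8, 972/5, -116641/240, 8748/7, -44089919/13440, …
ICs: h(0) = 3, h′(0) = 12, h′′(0) = -39, h′′′(0) = 216.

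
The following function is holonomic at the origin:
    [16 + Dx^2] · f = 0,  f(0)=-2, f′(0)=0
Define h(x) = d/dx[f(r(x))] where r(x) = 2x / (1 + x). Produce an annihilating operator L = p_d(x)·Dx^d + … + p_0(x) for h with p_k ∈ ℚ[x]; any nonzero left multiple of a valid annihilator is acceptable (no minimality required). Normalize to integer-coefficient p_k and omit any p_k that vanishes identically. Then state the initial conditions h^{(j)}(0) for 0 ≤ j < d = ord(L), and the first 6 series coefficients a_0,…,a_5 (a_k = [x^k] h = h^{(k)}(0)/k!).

f: a_k = -2, 0, 16, 0, -64/3, 0, …
h₀=f(r): pull back L_f along r ⇒ L₀.
h₀' ⇒ L via d/dx closure of L₀.
L = (70 + 12·x + 6·x^2) + (6 + 18·x + 18·x^2 + 6·x^3)·Dx + (1 + 4·x + 6·x^2 + 4·x^3 + x^4)·Dx^2  (order 2).
h: a_k = 0, 128, -384, -1792/3, 16640/3, -212864/15, …
ICs: h(0) = 0, h′(0) = 128.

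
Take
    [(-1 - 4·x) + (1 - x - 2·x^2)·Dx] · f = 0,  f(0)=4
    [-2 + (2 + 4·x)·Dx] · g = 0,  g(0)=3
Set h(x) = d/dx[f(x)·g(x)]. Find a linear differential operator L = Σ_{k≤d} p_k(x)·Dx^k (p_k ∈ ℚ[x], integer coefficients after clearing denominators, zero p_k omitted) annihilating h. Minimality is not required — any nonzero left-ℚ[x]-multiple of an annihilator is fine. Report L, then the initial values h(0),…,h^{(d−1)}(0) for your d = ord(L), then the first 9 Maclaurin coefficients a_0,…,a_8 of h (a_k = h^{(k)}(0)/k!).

L = (7 + 48·x + 99·x^2 + 100·x^3 + 60·x^4) + (-2 - 7·x - 3·x^2 + 22·x^3 + 44·x^4 + 24·x^5)·Dx  (order 1).
h: a_k = 24, 84, 288, 690, 1875, 8451/2, 10353, 91113/4, 845613/16, …
ICs: h(0) = 24.

f: a_k = 4, 4, 12, 20, 44, 84, 172, 340, 684, …
g: a_k = 3, 3, -3/2, 3/2, -15/8, 21/8, -63/16, 99/16, -1287/128, …
Sym-product of L_f,L_g gives L₀ (≤ ord 1).
Differentiate: ansatz ord ≤ ord L₀ ⇒ L.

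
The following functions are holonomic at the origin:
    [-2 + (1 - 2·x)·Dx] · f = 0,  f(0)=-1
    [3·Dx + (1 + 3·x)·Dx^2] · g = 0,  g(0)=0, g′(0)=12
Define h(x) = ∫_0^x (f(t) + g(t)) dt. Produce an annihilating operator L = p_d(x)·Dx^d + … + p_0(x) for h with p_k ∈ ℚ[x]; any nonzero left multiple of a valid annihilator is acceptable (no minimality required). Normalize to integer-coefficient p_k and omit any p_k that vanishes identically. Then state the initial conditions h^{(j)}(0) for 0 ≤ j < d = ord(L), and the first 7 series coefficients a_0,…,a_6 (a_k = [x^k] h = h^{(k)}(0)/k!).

L = (144 + 72·x)·Dx^2 + (6 + 216·x + 144·x^2)·Dx^3 + (-7 - 13·x + 36·x^2 + 36·x^3)·Dx^4  (order 4).
h: a_k = 0, -1, 5, -22/3, 7, -97/5, 406/15, …
ICs: h(0) = 0, h′(0) = -1, h′′(0) = 10, h′′′(0) = -44.

f: a_k = -1, -2, -4, -8, -16, -32, -64, …
g: a_k = 0, 12, -18, 36, -81, 972/5, -486, …
Sum ⇒ L₀ = lclm(L_f,L_g) in ℚ(x)⟨Dx⟩.
∫: right-multiply L₀ by Dx.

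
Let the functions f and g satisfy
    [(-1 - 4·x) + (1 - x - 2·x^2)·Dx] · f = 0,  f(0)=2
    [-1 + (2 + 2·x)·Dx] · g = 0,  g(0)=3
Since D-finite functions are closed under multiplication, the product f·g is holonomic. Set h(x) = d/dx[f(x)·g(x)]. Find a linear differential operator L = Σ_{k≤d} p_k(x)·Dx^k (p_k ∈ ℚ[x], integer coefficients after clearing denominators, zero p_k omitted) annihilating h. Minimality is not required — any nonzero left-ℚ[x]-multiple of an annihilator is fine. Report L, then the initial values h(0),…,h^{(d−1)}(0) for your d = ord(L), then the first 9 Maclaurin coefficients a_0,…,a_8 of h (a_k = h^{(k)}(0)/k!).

L = (9 + 20·x + 20·x^2) + (-2 - 2·x + 8·x^2 + 8·x^3)·Dx  (order 1).
h: a_k = 9, 81/2, 927/8, 5049/16, 100035/128, 482247/256, 4491963/1024, 20553993/2048, 739615563/32768, …
ICs: h(0) = 9.

f: a_k = 2, 2, 6, 10, 22, 42, 86, 170, 342, …
g: a_k = 3, 3/2, -3/8, 3/16, -15/128, 21/256, -63/1024, 99/2048, -1287/32768, …
L₀ := L_f ⊗_s L_g (sym. prod.), ord ≤ 1.
Derive L from L₀ (diff closure).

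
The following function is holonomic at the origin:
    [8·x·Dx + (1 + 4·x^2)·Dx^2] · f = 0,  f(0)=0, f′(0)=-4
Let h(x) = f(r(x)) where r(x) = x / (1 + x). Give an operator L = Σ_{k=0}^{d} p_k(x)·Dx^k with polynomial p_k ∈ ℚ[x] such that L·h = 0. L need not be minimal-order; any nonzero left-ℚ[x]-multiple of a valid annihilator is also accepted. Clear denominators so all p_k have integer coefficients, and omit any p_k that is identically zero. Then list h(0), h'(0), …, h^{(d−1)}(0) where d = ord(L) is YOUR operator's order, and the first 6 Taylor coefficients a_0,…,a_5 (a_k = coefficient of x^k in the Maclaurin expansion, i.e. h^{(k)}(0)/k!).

L = (2 + 10·x)·Dx + (1 + 2·x + 5·x^2)·Dx^2  (order 2).
h: a_k = 0, -4, 4, 4/3, -12, 76/5, …
ICs: h(0) = 0, h′(0) = -4.

f: a_k = 0, -4, 0, 16/3, 0, -64/5, …
L₀ from L_f via x↦r, Dx↦r'^{-1}Dx.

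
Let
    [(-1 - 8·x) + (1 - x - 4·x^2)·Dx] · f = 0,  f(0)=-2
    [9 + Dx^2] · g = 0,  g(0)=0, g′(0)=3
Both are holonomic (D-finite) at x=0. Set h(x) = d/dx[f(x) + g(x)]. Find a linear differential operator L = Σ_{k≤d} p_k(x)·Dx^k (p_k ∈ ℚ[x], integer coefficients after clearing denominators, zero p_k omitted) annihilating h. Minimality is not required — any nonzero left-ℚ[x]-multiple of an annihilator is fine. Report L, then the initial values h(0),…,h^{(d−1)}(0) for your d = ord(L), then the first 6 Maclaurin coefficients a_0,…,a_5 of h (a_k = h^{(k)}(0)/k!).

f: a_k = -2, -2, -10, -18, -58, -130, …
g: a_k = 0, 3, 0, -9/2, 0, 81/40, …
L₀ := lclm(L_f,L_g); ord L₀ ≤ 1+2.
h₀' ⇒ L via d/dx closure of L₀.
L = (2358 + 13068·x + 57006·x^2 + 38520·x^3 + 83520·x^4 + 31104·x^5 + 41472·x^6) + (-189 - 1413·x + 1251·x^2 + 4203·x^3 + 5580·x^4 + 11952·x^5 + 12096·x^6 + 13824·x^7)·Dx + (262 + 1452·x + 6334·x^2 + 4280·x^3 + 9280·x^4 + 3456·x^5 + 4608·x^6)·Dx^2 + (-21 - 157·x + 139·x^2 + 467·x^3 + 620·x^4 + 1328·x^5 + 1344·x^6 + 1536·x^7)·Dx^3  (order 3).
h: a_k = 1, -20, -135/2, -232, -5119/8, -2172, …
ICs: h(0) = 1, h′(0) = -20, h′′(0) = -135.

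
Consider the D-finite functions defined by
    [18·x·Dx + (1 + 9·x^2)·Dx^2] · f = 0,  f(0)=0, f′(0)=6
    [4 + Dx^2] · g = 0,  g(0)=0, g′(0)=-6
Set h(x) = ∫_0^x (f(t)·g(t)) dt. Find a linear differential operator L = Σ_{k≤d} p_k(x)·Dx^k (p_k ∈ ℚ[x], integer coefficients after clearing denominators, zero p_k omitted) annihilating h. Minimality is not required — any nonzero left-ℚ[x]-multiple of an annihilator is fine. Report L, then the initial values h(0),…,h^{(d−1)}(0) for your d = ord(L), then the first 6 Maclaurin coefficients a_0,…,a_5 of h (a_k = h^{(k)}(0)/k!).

f: a_k = 0, 6, 0, -18, 0, 486/5, …
g: a_k = 0, -6, 0, 4, 0, -4/5, …
Product ⇒ symmetric product L₀, ord ≤ 4.
h=∫₀ˣh₀: take L = L₀·Dx.
L = (2080 + 50256·x^2 + 89424·x^4 + 186624·x^6 + 419904·x^8)·Dx + (3168·x + 38880·x^3 + 139968·x^5 + 419904·x^7)·Dx^2 + (572 + 13788·x^2 + 33048·x^4 + 93312·x^6 + 209952·x^8)·Dx^3 + (792·x + 9720·x^3 + 34992·x^5 + 104976·x^7)·Dx^4 + (13 + 306·x^2 + 2673·x^4 + 11664·x^6 + 26244·x^8)·Dx^5  (order 5).
h: a_k = 0, 0, 0, -12, 0, 132/5, …
ICs: h(0) = 0, h′(0) = 0, h′′(0) = 0, h′′′(0) = -72, h′′′′(0) = 0.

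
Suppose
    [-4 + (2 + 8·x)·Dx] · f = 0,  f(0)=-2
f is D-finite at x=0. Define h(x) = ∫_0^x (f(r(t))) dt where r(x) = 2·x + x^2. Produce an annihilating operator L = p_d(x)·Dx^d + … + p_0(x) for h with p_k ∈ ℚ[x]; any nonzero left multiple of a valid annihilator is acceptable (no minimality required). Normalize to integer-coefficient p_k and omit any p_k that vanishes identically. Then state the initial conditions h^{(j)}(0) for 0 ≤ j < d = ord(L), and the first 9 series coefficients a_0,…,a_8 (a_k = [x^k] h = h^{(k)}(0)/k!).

f: a_k = -2, -4, 4, -8, 20, -56, 168, -528, 1716, …
L₀ from L_f via x↦r, Dx↦r'^{-1}Dx.
h=∫h₀ ⇒ L = L₀·Dx.
L = (-4 - 4·x)·Dx + (1 + 8·x + 4·x^2)·Dx^2  (order 2).
h: a_k = 0, -2, -4, 4, -12, 228/5, -200, 6744/7, -4956, …
ICs: h(0) = 0, h′(0) = -2.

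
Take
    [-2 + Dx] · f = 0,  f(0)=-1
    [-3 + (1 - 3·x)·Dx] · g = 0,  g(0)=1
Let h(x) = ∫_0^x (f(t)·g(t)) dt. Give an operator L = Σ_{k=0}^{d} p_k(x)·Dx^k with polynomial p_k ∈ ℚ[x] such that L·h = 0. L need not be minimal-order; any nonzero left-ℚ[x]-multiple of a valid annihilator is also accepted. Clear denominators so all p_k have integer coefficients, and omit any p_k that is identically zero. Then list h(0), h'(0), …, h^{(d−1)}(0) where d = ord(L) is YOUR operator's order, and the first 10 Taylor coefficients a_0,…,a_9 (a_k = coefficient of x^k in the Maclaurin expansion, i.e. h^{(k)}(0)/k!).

f: a_k = -1, -2, -2, -4/3, -2/3, -4/15, -4/45, -8/315, -2/315, -4/2835, …
g: a_k = 1, 3, 9, 27, 81, 243, 729, 2187, 6561, 19683, …
L₀ := L_f ⊗_s L_g (sym. prod.), ord ≤ 1.
h=∫h₀ ⇒ L = L₀·Dx.
L = (5 - 6·x)·Dx + (-1 + 3·x)·Dx^2  (order 2).
h: a_k = 0, -1, -5/2, -17/3, -157/12, -473/15, -7099/90, -12779/63, -1341803/2520, -4025411/2835, …
ICs: h(0) = 0, h′(0) = -1.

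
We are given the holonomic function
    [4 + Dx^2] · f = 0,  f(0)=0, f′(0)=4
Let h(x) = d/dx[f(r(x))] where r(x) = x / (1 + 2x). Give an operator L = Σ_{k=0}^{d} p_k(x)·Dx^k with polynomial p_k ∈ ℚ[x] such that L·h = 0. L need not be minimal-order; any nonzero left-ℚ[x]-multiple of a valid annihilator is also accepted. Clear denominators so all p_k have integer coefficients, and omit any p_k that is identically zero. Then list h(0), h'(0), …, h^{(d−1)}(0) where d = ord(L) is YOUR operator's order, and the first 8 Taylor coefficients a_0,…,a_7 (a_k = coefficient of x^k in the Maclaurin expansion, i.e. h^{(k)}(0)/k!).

L = (28 + 96·x + 96·x^2) + (12 + 72·x + 144·x^2 + 96·x^3)·Dx + (1 + 8·x + 24·x^2 + 32·x^3 + 16·x^4)·Dx^2  (order 2).
h: a_k = 4, -16, 40, -64, 8/3, 480, -110896/45, 407296/45, …
ICs: h(0) = 4, h′(0) = -16.

f: a_k = 0, 4, 0, -8/3, 0, 8/15, 0, -16/315, …
L₀ from L_f via x↦r, Dx↦r'^{-1}Dx.
h=h₀': d/dx-closure on L₀ ⇒ L.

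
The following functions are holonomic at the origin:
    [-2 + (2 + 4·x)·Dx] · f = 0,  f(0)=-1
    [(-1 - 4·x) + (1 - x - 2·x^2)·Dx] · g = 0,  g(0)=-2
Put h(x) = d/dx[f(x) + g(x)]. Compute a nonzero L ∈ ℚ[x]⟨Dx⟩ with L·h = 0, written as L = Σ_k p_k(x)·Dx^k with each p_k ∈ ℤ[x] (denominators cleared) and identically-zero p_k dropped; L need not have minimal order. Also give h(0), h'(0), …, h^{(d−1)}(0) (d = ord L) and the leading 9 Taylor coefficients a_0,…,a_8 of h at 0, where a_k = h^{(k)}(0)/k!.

L = (-48 - 222·x - 432·x^2 - 336·x^3 - 240·x^4) + (-27 - 258·x - 873·x^2 - 1368·x^3 - 1284·x^4 - 720·x^5)·Dx + (7 + 34·x + 41·x^2 - 54·x^3 - 236·x^4 - 328·x^5 - 160·x^6)·Dx^2  (order 2).
h: a_k = -3, -11, -63/2, -171/2, -1715/8, -4065/8, -19271/16, -43347/16, -792099/128, …
ICs: h(0) = -3, h′(0) = -11.

f: a_k = -1, -1, 1/2, -1/2, 5/8, -7/8, 21/16, -33/16, 429/128, …
g: a_k = -2, -2, -6, -10, -22, -42, -86, -170, -342, …
Weyl lclm of L_f,L_g ⇒ L₀ (ord ≤ 2).
h₀' ⇒ L via d/dx closure of L₀.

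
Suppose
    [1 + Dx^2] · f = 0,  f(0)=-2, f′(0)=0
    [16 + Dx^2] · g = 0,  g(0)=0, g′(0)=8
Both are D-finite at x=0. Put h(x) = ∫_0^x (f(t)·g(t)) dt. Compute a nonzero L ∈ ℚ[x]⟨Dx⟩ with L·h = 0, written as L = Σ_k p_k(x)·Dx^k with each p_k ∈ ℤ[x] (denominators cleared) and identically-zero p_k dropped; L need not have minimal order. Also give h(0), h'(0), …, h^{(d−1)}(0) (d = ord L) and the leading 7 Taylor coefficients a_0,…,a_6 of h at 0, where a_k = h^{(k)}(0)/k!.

f: a_k = -2, 0, 1, 0, -1/12, 0, 1/360, …
g: a_k = 0, 8, 0, -64/3, 0, 256/15, 0, …
L₀ := L_f ⊗_s L_g (sym. prod.), ord ≤ 4.
h=∫₀ˣh₀: take L = L₀·Dx.
L = 225·Dx + 34·Dx^3 + Dx^5  (order 5).
h: a_k = 0, 0, -8, 0, 38/3, 0, -421/45, …
ICs: h(0) = 0, h′(0) = 0, h′′(0) = -16, h′′′(0) = 0, h′′′′(0) = 304.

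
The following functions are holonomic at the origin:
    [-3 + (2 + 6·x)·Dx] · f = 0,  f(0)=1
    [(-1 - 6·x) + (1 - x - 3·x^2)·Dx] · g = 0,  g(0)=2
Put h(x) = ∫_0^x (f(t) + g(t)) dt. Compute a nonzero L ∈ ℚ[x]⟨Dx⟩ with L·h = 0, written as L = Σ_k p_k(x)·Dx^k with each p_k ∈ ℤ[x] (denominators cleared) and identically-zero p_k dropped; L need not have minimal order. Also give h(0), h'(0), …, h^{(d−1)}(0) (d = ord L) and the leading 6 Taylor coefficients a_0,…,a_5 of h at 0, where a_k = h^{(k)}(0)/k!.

f: a_k = 1, 3/2, -9/8, 27/16, -405/128, 1701/256, …
g: a_k = 2, 2, 8, 14, 38, 80, …
L₀ := lclm(L_f,L_g); ord L₀ ≤ 1+1.
Integrate: L := L₀·Dx.
L = (57 + 297·x + 567·x^2 + 810·x^3)·Dx + (-41 - 246·x - 891·x^2 - 1998·x^3 - 2025·x^4)·Dx^2 + (-2 + 38·x + 186·x^2 - 54·x^3 - 918·x^4 - 810·x^5)·Dx^3  (order 3).
h: a_k = 0, 3, 7/4, 55/24, 251/64, 4459/640, …
ICs: h(0) = 0, h′(0) = 3, h′′(0) = 7/2.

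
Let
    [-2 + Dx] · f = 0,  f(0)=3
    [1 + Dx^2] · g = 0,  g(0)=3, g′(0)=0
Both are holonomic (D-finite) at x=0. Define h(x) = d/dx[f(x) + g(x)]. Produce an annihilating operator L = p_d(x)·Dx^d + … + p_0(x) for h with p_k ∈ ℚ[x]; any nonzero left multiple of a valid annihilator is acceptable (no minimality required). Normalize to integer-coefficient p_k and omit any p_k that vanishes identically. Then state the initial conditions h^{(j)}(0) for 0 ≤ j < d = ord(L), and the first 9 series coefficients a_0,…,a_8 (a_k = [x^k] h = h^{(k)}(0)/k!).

f: a_k = 3, 6, 6, 4, 2, 4/5, 4/15, 8/105, 2/105, …
g: a_k = 3, 0, -3/2, 0, 1/8, 0, -1/240, 0, 1/13440, …
h₀=f+g: left-lcm gives L₀, ord ≤ 3.
Differentiate: ansatz ord ≤ ord L₀ ⇒ L.
L = 2 - Dx + 2·Dx^2 - Dx^3  (order 3).
h: a_k = 6, 9, 12, 17/2, 4, 63/40, 8/15, 257/1680, 4/105, …
ICs: h(0) = 6, h′(0) = 9, h′′(0) = 24.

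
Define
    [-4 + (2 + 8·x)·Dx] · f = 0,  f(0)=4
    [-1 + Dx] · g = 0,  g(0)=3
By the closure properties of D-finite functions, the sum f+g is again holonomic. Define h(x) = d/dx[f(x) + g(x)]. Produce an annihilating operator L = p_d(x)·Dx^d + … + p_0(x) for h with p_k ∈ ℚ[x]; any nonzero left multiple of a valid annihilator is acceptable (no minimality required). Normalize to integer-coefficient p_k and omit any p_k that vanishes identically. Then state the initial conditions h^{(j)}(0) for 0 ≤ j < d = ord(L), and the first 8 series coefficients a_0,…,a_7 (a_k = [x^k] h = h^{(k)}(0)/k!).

f: a_k = 4, 8, -8, 16, -40, 112, -336, 1056, …
g: a_k = 3, 3, 3/2, 1/2, 1/8, 1/40, 1/240, 1/1680, …
Weyl lclm of L_f,L_g ⇒ L₀ (ord ≤ 2).
h=h₀': d/dx-closure on L₀ ⇒ L.
L = (-14 - 8·x) + (11 - 8·x - 16·x^2)·Dx + (3 + 16·x + 16·x^2)·Dx^2  (order 2).
h: a_k = 11, -13, 99/2, -319/2, 4481/8, -80639/40, 1774081/240, -46126079/1680, …
ICs: h(0) = 11, h′(0) = -13.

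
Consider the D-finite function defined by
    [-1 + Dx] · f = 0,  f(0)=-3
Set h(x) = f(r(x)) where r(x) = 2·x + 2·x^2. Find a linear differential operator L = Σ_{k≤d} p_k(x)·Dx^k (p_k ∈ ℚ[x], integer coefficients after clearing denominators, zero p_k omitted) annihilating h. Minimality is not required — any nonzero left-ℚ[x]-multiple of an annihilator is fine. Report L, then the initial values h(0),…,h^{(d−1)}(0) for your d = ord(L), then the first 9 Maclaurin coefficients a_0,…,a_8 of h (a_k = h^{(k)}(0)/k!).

f: a_k = -3, -3, -3/2, -1/2, -1/8, -1/40, -1/240, -1/1680, -1/13440, …
Substitute x→r, Dx→(1/r')Dx; clear ⇒ L₀.
L = (-2 - 4·x) + Dx  (order 1).
h: a_k = -3, -6, -12, -16, -20, -104/5, -304/15, -1856/105, -1528/105, …
ICs: h(0) = -3.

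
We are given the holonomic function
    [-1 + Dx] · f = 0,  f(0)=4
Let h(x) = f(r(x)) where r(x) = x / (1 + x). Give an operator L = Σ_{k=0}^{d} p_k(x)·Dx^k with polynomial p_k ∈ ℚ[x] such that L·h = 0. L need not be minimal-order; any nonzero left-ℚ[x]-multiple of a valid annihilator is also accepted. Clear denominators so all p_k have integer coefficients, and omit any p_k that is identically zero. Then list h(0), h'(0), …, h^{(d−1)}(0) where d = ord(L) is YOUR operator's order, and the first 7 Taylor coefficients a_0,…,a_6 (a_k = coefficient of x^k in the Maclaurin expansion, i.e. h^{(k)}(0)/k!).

L = -1 + (1 + 2·x + x^2)·Dx  (order 1).
h: a_k = 4, 4, -2, 2/3, 1/6, -19/30, 151/180, …
ICs: h(0) = 4.

f: a_k = 4, 4, 2, 2/3, 1/6, 1/30, 1/180, …
f∘r: x↦r, Dx↦Dx/r' in L_f ⇒ L₀.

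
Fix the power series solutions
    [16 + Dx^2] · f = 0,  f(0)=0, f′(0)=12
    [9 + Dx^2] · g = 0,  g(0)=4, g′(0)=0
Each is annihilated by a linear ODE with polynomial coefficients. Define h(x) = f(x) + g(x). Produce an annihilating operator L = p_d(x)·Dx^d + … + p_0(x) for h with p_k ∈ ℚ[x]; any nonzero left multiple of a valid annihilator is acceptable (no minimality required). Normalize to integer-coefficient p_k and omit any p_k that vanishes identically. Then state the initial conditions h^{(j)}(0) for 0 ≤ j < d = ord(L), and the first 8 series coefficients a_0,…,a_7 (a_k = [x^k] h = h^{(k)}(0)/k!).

f: a_k = 0, 12, 0, -32, 0, 128/5, 0, -1024/105, …
g: a_k = 4, 0, -18, 0, 27/2, 0, -81/20, 0, …
Weyl lclm of L_f,L_g ⇒ L₀ (ord ≤ 4).
L = 144 + 25·Dx^2 + Dx^4  (order 4).
h: a_k = 4, 12, -18, -32, 27/2, 128/5, -81/20, -1024/105, …
ICs: h(0) = 4, h′(0) = 12, h′′(0) = -36, h′′′(0) = -192.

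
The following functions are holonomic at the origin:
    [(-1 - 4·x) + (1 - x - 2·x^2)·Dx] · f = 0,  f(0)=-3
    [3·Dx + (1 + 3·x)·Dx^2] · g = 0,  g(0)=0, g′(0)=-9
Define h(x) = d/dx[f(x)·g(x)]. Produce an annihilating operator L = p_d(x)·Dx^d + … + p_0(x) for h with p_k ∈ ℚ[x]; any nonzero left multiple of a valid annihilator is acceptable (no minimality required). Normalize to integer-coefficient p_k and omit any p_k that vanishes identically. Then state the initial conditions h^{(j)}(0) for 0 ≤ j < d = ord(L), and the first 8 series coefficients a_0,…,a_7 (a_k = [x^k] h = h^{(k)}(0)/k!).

L = (192 + 756·x + 1296·x^2) + (3 + 165·x + 864·x^2 + 1008·x^3)·Dx + (-7 - 38·x - 13·x^2 + 162·x^3 + 144·x^4)·Dx^2  (order 2).
h: a_k = 27, -27, 729/2, -351, 11853/4, -40581/10, 464913/20, -303129/7, …
ICs: h(0) = 27, h′(0) = -27.

f: a_k = -3, -3, -9, -15, -33, -63, -129, -255, …
g: a_k = 0, -9, 27/2, -27, 243/4, -729/5, 729/2, -6561/7, …
f·g: L₀ = L_f ⊗_s L_g, ord ≤ 1·2.
h=h₀': d/dx-closure on L₀ ⇒ L.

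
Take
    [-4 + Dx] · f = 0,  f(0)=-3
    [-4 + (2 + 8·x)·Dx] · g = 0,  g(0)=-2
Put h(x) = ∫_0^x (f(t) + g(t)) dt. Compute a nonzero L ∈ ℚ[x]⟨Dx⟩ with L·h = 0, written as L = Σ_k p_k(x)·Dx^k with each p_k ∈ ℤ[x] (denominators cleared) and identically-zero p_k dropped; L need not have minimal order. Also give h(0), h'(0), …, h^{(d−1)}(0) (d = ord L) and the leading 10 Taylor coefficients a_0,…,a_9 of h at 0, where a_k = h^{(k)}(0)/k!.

f: a_k = -3, -12, -24, -32, -32, -128/5, -256/15, -1024/105, -512/105, -2048/945, …
g: a_k = -2, -4, 4, -8, 20, -56, 168, -528, 1716, -5720, …
Weyl lclm of L_f,L_g ⇒ L₀ (ord ≤ 2).
∫: right-multiply L₀ by Dx.
L = (24 + 64·x)·Dx + (-10 - 64·x - 128·x^2)·Dx^2 + (1 + 12·x + 32·x^2)·Dx^3  (order 3).
h: a_k = 0, -5, -8, -20/3, -10, -12/5, -68/5, 2264/105, -7058/105, 179668/945, …
ICs: h(0) = 0, h′(0) = -5, h′′(0) = -16.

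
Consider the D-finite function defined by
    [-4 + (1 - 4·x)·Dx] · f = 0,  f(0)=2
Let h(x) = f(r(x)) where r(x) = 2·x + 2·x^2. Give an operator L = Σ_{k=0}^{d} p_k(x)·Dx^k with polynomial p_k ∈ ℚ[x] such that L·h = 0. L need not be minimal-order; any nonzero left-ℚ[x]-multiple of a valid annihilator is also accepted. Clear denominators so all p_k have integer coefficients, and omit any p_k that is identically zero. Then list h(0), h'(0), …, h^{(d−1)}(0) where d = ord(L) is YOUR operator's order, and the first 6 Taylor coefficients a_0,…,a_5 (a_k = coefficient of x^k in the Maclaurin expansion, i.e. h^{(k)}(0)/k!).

f: a_k = 2, 8, 32, 128, 512, 2048, …
Substitute x→r, Dx→(1/r')Dx; clear ⇒ L₀.
L = (8 + 16·x) + (-1 + 8·x + 8·x^2)·Dx  (order 1).
h: a_k = 2, 16, 144, 1280, 11392, 101376, …
ICs: h(0) = 2.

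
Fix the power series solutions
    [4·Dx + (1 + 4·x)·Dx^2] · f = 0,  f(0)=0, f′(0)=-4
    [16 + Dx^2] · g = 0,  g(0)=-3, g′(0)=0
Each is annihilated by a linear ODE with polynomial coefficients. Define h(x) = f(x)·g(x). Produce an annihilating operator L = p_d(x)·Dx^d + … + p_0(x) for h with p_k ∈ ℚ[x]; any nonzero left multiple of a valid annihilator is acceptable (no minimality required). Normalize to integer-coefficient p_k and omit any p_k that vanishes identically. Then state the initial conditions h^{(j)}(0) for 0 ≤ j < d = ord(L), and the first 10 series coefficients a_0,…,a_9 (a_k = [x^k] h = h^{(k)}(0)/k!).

L = (-768 + 6144·x + 77824·x^2 + 262144·x^3 + 262144·x^4) + (256 + 5120·x + 24576·x^2 + 32768·x^3)·Dx + (1280·x + 10752·x^2 + 32768·x^3 + 32768·x^4)·Dx^2 + (16 + 320·x + 1536·x^2 + 2048·x^3)·Dx^3 + (3 + 56·x + 368·x^2 + 1024·x^3 + 1024·x^4)·Dx^4  (order 4).
h: a_k = 0, 12, -24, -32, 0, 1152/5, -768, 95232/35, -151552/15, 2357248/63, …
ICs: h(0) = 0, h′(0) = 12, h′′(0) = -48, h′′′(0) = -192.

f: a_k = 0, -4, 8, -64/3, 64, -1024/5, 2048/3, -16384/7, 8192, -262144/9, …
g: a_k = -3, 0, 24, 0, -32, 0, 256/15, 0, -512/105, 0, …
L₀ := L_f ⊗_s L_g (sym. prod.), ord ≤ 4.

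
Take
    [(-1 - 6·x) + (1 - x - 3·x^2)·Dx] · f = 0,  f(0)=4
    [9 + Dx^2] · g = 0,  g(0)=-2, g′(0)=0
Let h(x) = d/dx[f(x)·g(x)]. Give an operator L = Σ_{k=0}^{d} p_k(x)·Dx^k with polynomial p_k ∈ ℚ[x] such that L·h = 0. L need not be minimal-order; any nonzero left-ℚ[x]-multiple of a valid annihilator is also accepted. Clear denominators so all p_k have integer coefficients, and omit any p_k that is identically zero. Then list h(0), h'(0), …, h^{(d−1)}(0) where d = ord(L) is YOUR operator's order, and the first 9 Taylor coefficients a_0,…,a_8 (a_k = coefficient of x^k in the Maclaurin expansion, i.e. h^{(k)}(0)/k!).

f: a_k = 4, 4, 16, 28, 76, 160, 388, 868, 2032, …
g: a_k = -2, 0, 9, 0, -27/4, 0, 81/40, 0, -729/2240, …
L₀ := L_f ⊗_s L_g (sym. prod.), ord ≤ 2.
Derive L from L₀ (diff closure).
L = (-15 - 54·x - 135·x^2 + 162·x^3 + 243·x^4) + (6·x + 54·x^2 + 108·x^3)·Dx + (1 - 4·x - 9·x^2 + 18·x^3 + 27·x^4)·Dx^2  (order 2).
h: a_k = -8, 8, -60, -140, -475, -5757/5, -33383/10, -118037/14, -12522393/560, …
ICs: h(0) = -8, h′(0) = 8.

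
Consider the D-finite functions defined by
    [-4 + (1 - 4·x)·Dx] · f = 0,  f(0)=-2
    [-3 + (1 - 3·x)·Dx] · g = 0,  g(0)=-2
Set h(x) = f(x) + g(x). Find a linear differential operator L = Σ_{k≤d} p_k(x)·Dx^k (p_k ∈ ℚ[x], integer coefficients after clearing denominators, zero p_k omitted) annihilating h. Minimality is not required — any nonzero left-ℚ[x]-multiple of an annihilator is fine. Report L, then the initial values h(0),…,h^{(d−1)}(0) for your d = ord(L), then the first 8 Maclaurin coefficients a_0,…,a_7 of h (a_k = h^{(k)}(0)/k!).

L = -24 + (14 - 48·x)·Dx + (-1 + 7·x - 12·x^2)·Dx^2  (order 2).
h: a_k = -4, -14, -50, -182, -674, -2534, -9650, -37142, …
ICs: h(0) = -4, h′(0) = -14.

f: a_k = -2, -8, -32, -128, -512, -2048, -8192, -32768, …
g: a_k = -2, -6, -18, -54, -162, -486, -1458, -4374, …
h₀=f+g: left-lcm gives L₀, ord ≤ 2.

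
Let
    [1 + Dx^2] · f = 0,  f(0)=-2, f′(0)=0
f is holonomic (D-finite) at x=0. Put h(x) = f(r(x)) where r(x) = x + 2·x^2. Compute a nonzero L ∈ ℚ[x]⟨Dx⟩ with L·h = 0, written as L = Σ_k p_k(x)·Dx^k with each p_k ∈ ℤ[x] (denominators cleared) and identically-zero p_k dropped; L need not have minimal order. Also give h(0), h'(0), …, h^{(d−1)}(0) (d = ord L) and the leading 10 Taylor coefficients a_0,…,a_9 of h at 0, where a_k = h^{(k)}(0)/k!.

f: a_k = -2, 0, 1, 0, -1/12, 0, 1/360, 0, -1/20160, 0, …
L₀ from L_f via x↦r, Dx↦r'^{-1}Dx.
L = (1 + 12·x + 48·x^2 + 64·x^3) - 4·Dx + (1 + 4·x)·Dx^2  (order 2).
h: a_k = -2, 0, 1, 4, 47/12, -2/3, -719/360, -79/30, -23521/20160, 559/1260, …
ICs: h(0) = -2, h′(0) = 0.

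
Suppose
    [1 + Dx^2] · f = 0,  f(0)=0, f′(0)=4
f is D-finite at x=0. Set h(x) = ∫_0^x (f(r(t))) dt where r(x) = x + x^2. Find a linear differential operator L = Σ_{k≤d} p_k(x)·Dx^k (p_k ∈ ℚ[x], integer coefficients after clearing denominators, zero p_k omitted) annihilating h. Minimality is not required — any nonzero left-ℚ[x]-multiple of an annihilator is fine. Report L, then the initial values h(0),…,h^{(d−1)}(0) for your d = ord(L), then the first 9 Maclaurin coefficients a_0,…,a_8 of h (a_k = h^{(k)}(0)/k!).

L = (1 + 6·x + 12·x^2 + 8·x^3)·Dx - 2·Dx^2 + (1 + 2·x)·Dx^3  (order 3).
h: a_k = 0, 0, 2, 4/3, -1/6, -2/5, -59/180, -1/14, 419/10080, …
ICs: h(0) = 0, h′(0) = 0, h′′(0) = 4.

f: a_k = 0, 4, 0, -2/3, 0, 1/30, 0, -1/1260, 0, …
Change of var in L_f (x↦r) gives L₀.
h=∫₀ˣh₀: take L = L₀·Dx.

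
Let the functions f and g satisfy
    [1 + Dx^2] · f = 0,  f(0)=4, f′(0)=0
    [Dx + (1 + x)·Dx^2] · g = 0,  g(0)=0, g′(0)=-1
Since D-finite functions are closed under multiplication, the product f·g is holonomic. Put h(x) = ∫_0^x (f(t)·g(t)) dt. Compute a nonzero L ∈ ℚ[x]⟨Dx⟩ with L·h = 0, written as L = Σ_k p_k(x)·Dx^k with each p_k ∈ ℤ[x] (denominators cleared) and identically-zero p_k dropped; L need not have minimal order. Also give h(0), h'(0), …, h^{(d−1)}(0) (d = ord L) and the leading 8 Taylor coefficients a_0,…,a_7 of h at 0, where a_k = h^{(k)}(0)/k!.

f: a_k = 4, 0, -2, 0, 1/6, 0, -1/180, 0, …
g: a_k = 0, -1, 1/2, -1/3, 1/4, -1/5, 1/6, -1/7, …
Sym-product of L_f,L_g gives L₀ (≤ ord 4).
Integrate: L := L₀·Dx.
L = (-3 + 6·x + 19·x^2 + 16·x^3 + 4·x^4)·Dx + (4 + 20·x + 24·x^2 + 8·x^3)·Dx^2 + (20·x + 42·x^2 + 32·x^3 + 8·x^4)·Dx^3 + (4 + 20·x + 24·x^2 + 8·x^3)·Dx^4 + (3 + 14·x + 23·x^2 + 16·x^3 + 4·x^4)·Dx^5  (order 5).
h: a_k = 0, 0, -2, 2/3, 1/6, 0, -1/20, 1/28, …
ICs: h(0) = 0, h′(0) = 0, h′′(0) = -4, h′′′(0) = 4, h′′′′(0) = 4.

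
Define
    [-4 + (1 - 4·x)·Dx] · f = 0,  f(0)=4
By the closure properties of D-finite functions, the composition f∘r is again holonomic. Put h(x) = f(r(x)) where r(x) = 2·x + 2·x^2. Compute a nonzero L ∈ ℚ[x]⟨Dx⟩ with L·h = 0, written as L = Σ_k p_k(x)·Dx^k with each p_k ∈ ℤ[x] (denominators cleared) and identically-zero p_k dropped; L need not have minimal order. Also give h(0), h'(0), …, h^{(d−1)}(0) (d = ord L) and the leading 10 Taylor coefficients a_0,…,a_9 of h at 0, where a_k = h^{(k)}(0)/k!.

f: a_k = 4, 16, 64, 256, 1024, 4096, 16384, 65536, 262144, 1048576, …
Substitute x→r, Dx→(1/r')Dx; clear ⇒ L₀.
L = (8 + 16·x) + (-1 + 8·x + 8·x^2)·Dx  (order 1).
h: a_k = 4, 32, 288, 2560, 22784, 202752, 1804288, 16056320, 142884864, 1271529472, …
ICs: h(0) = 4.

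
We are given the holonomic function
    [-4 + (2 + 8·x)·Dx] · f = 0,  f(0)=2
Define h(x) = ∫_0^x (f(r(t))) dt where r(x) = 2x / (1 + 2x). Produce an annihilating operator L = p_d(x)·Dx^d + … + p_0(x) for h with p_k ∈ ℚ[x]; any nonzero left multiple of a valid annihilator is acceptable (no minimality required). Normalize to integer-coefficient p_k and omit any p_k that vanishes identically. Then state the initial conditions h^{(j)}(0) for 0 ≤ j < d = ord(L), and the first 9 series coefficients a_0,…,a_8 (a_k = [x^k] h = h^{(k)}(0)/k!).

f: a_k = 2, 4, -4, 8, -20, 56, -168, 528, -1716, …
Change of var in L_f (x↦r) gives L₀.
h=∫h₀ ⇒ L = L₀·Dx.
L = -4·Dx + (1 + 12·x + 20·x^2)·Dx^2  (order 2).
h: a_k = 0, 2, 4, -32/3, 40, -192, 1088, -48128/7, 46784, …
ICs: h(0) = 0, h′(0) = 2.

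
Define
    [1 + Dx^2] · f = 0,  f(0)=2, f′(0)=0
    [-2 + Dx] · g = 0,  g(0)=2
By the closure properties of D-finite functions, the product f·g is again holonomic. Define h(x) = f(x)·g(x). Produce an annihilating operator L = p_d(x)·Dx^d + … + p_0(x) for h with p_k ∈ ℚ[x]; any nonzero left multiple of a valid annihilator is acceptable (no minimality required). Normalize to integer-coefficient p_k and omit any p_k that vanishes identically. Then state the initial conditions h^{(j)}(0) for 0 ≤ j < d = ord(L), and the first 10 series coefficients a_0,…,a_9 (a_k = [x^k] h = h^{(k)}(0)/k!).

L = 5 - 4·Dx + Dx^2  (order 2).
h: a_k = 4, 8, 6, 4/3, -7/6, -19/15, -13/20, -139/630, -527/10080, -359/45360, …
ICs: h(0) = 4, h′(0) = 8.

f: a_k = 2, 0, -1, 0, 1/12, 0, -1/360, 0, 1/20160, 0, …
g: a_k = 2, 4, 4, 8/3, 4/3, 8/15, 8/45, 16/315, 4/315, 8/2835, …
Product ⇒ symmetric product L₀, ord ≤ 2.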